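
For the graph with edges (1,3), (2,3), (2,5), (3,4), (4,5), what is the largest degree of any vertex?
3 (attained at vertex 3)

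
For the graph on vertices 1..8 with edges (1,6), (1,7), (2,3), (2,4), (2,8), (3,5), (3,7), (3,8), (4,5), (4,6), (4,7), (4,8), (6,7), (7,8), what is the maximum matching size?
4 (matching: (1,6), (2,8), (3,7), (4,5); upper bound floor(n/2) = floor(8/2) = 4)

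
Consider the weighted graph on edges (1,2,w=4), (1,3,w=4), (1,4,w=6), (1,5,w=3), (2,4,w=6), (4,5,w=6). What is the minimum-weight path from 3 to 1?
4 (path: 3 -> 1; weights 4 = 4)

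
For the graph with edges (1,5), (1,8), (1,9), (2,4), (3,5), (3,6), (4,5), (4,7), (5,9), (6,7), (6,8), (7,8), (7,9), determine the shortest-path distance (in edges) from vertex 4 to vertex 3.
2 (path: 4 -> 5 -> 3, 2 edges)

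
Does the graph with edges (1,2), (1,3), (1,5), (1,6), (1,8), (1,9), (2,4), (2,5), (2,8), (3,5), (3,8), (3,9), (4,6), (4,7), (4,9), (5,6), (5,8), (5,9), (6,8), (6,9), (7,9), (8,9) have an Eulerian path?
Yes (the graph is connected and exactly 2 vertices have odd degree: {6, 9}; any Eulerian path must start and end at those)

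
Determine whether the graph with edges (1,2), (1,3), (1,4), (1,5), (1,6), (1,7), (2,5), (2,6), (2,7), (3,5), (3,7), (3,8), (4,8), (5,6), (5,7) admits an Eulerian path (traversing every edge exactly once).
Yes (the graph is connected and exactly 2 vertices have odd degree: {5, 6}; any Eulerian path must start and end at those)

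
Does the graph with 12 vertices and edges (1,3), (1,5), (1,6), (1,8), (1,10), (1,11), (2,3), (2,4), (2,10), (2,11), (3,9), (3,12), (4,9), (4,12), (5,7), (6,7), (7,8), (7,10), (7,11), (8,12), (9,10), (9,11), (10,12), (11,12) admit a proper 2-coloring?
Yes. Partition: {1, 2, 7, 9, 12}, {3, 4, 5, 6, 8, 10, 11}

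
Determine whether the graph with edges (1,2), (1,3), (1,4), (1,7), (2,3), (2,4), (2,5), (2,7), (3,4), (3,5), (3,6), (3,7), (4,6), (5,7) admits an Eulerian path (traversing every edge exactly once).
Yes (the graph is connected and exactly 2 vertices have odd degree: {2, 5}; any Eulerian path must start and end at those)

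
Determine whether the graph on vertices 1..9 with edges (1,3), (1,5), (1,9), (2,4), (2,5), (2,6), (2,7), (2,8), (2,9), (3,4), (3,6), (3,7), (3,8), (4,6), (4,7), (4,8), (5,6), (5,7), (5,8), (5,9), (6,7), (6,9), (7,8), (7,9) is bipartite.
No (odd cycle of length 3: 9 -> 1 -> 5 -> 9)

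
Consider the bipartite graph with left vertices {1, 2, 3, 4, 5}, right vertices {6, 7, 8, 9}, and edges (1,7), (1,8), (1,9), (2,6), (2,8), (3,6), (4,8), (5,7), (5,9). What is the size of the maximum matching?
4 (matching: (1,9), (2,8), (3,6), (5,7); upper bound min(|L|,|R|) = min(5,4) = 4)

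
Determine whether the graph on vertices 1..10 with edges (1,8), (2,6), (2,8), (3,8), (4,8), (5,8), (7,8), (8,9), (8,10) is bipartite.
Yes. Partition: {1, 2, 3, 4, 5, 7, 9, 10}, {6, 8}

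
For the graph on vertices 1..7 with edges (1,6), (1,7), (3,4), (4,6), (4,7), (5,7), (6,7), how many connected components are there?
2 (components: {1, 3, 4, 5, 6, 7}, {2})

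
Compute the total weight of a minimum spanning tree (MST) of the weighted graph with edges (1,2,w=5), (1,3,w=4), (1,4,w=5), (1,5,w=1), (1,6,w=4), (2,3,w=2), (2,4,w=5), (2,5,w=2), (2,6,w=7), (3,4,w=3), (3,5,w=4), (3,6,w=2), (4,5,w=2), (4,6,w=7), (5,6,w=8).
9 (MST edges: (1,5,w=1), (2,3,w=2), (2,5,w=2), (3,6,w=2), (4,5,w=2); sum of weights 1 + 2 + 2 + 2 + 2 = 9)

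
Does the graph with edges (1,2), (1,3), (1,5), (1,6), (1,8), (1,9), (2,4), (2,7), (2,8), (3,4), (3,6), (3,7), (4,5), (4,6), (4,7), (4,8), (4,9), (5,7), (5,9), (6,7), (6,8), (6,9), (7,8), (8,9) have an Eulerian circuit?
No (2 vertices have odd degree: {4, 9}; Eulerian circuit requires 0)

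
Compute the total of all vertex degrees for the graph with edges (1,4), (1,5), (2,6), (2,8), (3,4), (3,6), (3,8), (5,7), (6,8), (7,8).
20 (handshake: sum of degrees = 2|E| = 2 x 10 = 20)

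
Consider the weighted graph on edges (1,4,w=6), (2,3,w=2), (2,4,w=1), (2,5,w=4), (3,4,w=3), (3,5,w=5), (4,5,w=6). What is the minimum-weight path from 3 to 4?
3 (path: 3 -> 4; weights 3 = 3)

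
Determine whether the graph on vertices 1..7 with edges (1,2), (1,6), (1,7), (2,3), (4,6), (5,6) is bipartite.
Yes. Partition: {1, 3, 4, 5}, {2, 6, 7}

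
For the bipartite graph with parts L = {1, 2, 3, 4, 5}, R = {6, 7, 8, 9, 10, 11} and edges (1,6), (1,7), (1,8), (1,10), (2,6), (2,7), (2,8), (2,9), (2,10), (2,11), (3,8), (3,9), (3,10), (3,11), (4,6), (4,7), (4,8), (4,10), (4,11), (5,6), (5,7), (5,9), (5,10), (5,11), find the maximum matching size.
5 (matching: (1,10), (2,11), (3,9), (4,8), (5,7); upper bound min(|L|,|R|) = min(5,6) = 5)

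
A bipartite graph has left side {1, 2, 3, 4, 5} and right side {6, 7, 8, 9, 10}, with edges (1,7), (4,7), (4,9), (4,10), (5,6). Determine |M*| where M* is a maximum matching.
3 (matching: (1,7), (4,10), (5,6); upper bound min(|L|,|R|) = min(5,5) = 5)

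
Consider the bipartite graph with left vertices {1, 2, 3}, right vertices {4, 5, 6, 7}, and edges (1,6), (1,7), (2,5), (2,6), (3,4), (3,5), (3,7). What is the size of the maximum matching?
3 (matching: (1,7), (2,6), (3,5); upper bound min(|L|,|R|) = min(3,4) = 3)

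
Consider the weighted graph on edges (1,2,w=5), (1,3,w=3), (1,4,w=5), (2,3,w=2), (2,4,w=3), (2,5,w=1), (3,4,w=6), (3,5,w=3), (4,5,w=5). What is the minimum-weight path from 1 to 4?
5 (path: 1 -> 4; weights 5 = 5)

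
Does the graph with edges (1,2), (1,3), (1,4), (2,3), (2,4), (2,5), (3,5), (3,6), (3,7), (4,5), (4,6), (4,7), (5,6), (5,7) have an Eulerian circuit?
No (6 vertices have odd degree: {1, 3, 4, 5, 6, 7}; Eulerian circuit requires 0)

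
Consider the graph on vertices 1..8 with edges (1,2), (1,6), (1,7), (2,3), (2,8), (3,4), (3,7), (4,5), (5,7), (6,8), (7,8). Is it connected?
Yes (BFS from 1 visits [1, 2, 6, 7, 3, 8, 5, 4] — all 8 vertices reached)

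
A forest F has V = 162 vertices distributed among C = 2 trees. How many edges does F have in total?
160 (Each of the 2 component trees on V_i vertices has V_i - 1 edges; summing gives V - C = 162 - 2 = 160)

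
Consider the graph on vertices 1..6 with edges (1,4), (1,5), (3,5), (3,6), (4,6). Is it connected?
No, it has 2 components: {1, 3, 4, 5, 6}, {2}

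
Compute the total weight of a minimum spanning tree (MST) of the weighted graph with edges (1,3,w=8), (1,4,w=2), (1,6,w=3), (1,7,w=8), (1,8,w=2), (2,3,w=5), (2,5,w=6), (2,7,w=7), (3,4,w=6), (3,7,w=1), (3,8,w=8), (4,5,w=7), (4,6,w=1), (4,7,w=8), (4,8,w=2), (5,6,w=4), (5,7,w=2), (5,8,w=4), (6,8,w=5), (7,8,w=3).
16 (MST edges: (1,4,w=2), (1,8,w=2), (2,3,w=5), (3,7,w=1), (4,6,w=1), (5,7,w=2), (7,8,w=3); sum of weights 2 + 2 + 5 + 1 + 1 + 2 + 3 = 16)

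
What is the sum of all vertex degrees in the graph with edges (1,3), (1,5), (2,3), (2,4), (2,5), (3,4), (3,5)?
14 (handshake: sum of degrees = 2|E| = 2 x 7 = 14)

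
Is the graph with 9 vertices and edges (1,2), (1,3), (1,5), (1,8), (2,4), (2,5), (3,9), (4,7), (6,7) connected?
Yes (BFS from 1 visits [1, 2, 3, 5, 8, 4, 9, 7, 6] — all 9 vertices reached)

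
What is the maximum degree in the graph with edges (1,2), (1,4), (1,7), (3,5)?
3 (attained at vertex 1)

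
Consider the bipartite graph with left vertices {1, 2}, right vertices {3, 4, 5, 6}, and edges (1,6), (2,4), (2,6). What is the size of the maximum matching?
2 (matching: (1,6), (2,4); upper bound min(|L|,|R|) = min(2,4) = 2)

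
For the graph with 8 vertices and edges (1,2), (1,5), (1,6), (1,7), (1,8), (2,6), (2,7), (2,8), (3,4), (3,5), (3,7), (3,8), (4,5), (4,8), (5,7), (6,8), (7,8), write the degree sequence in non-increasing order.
[6, 5, 5, 4, 4, 4, 3, 3] (degrees: deg(1)=5, deg(2)=4, deg(3)=4, deg(4)=3, deg(5)=4, deg(6)=3, deg(7)=5, deg(8)=6)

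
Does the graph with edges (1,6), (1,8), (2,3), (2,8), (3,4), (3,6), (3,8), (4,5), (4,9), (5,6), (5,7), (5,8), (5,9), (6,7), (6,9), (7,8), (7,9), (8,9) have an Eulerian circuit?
No (4 vertices have odd degree: {4, 5, 6, 9}; Eulerian circuit requires 0)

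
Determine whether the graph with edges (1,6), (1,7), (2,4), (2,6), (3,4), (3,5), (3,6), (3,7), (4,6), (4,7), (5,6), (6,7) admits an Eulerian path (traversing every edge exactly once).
Yes — and in fact it has an Eulerian circuit (the graph is connected and all 7 vertices have even degree)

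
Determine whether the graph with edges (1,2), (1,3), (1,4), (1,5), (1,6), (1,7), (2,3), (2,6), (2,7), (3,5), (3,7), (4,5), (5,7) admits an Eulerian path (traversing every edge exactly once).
Yes — and in fact it has an Eulerian circuit (the graph is connected and all 7 vertices have even degree)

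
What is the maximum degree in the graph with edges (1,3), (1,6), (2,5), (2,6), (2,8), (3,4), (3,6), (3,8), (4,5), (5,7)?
4 (attained at vertex 3)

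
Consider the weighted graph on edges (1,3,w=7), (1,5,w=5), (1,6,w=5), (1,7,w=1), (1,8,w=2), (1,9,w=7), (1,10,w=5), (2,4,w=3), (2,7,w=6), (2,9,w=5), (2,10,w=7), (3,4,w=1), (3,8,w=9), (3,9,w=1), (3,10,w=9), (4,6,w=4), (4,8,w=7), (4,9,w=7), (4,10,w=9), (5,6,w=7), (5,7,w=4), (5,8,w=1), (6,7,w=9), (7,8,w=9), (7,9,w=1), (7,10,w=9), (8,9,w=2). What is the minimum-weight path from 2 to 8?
7 (path: 2 -> 9 -> 8; weights 5 + 2 = 7)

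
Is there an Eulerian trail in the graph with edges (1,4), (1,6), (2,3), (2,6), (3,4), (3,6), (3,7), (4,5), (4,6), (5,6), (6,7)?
Yes — and in fact it has an Eulerian circuit (the graph is connected and all 7 vertices have even degree)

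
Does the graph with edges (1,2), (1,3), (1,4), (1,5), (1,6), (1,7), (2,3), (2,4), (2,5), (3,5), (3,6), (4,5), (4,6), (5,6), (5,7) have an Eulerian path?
Yes — and in fact it has an Eulerian circuit (the graph is connected and all 7 vertices have even degree)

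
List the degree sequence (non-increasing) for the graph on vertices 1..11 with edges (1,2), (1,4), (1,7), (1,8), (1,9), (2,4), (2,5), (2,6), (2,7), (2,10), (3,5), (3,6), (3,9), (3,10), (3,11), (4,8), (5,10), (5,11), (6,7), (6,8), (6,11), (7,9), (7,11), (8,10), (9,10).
[6, 5, 5, 5, 5, 5, 4, 4, 4, 4, 3] (degrees: deg(1)=5, deg(2)=6, deg(3)=5, deg(4)=3, deg(5)=4, deg(6)=5, deg(7)=5, deg(8)=4, deg(9)=4, deg(10)=5, deg(11)=4)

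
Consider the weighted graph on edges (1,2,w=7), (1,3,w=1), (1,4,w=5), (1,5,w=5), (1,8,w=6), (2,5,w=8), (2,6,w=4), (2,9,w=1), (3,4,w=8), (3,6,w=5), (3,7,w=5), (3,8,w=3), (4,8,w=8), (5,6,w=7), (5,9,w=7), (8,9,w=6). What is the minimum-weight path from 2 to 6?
4 (path: 2 -> 6; weights 4 = 4)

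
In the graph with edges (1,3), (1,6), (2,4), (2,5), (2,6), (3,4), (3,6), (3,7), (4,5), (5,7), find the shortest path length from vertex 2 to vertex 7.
2 (path: 2 -> 5 -> 7, 2 edges)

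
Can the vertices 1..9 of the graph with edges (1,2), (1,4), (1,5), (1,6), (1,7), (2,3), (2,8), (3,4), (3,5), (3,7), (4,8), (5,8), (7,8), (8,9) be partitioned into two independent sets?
Yes. Partition: {1, 3, 8}, {2, 4, 5, 6, 7, 9}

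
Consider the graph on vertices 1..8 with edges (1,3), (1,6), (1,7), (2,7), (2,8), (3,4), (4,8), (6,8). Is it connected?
No, it has 2 components: {1, 2, 3, 4, 6, 7, 8}, {5}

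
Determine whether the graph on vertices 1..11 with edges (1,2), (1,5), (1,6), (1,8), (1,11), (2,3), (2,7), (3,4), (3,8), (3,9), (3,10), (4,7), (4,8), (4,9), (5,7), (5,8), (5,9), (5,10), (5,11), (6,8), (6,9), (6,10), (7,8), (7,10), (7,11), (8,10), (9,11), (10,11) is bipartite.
No (odd cycle of length 3: 11 -> 1 -> 5 -> 11)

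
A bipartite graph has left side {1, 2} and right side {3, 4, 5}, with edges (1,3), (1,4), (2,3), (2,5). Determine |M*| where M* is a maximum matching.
2 (matching: (1,4), (2,5); upper bound min(|L|,|R|) = min(2,3) = 2)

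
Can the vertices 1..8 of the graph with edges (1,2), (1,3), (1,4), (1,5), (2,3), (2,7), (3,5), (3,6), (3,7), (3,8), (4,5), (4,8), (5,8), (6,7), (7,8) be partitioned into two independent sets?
No (odd cycle of length 3: 2 -> 1 -> 3 -> 2)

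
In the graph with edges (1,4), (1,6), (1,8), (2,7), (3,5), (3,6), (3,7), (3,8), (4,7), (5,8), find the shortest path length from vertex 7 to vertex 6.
2 (path: 7 -> 3 -> 6, 2 edges)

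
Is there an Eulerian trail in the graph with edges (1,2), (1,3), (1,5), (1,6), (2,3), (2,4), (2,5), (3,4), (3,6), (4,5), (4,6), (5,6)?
Yes — and in fact it has an Eulerian circuit (the graph is connected and all 6 vertices have even degree)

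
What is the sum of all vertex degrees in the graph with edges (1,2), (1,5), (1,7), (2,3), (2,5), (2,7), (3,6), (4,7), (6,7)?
18 (handshake: sum of degrees = 2|E| = 2 x 9 = 18)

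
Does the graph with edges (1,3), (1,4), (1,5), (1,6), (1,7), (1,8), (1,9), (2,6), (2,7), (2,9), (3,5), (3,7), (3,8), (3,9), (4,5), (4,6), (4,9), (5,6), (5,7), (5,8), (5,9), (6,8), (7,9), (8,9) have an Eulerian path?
No (8 vertices have odd degree: {1, 2, 3, 5, 6, 7, 8, 9}; Eulerian path requires 0 or 2)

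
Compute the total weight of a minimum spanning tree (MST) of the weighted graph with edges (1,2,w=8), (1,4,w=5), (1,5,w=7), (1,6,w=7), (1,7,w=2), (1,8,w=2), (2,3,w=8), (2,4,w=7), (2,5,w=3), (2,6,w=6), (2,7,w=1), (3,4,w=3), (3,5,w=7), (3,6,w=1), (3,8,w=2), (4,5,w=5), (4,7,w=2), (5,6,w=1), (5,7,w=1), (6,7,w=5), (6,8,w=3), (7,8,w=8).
10 (MST edges: (1,7,w=2), (1,8,w=2), (2,7,w=1), (3,6,w=1), (4,7,w=2), (5,6,w=1), (5,7,w=1); sum of weights 2 + 2 + 1 + 1 + 2 + 1 + 1 = 10)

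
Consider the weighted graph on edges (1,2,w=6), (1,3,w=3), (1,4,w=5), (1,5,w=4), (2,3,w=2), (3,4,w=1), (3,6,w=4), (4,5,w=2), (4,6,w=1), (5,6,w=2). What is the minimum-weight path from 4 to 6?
1 (path: 4 -> 6; weights 1 = 1)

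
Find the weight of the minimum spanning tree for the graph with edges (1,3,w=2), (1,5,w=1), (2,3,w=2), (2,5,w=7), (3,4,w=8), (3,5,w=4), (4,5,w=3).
8 (MST edges: (1,3,w=2), (1,5,w=1), (2,3,w=2), (4,5,w=3); sum of weights 2 + 1 + 2 + 3 = 8)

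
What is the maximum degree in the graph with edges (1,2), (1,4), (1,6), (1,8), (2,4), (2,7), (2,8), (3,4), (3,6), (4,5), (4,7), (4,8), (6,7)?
6 (attained at vertex 4)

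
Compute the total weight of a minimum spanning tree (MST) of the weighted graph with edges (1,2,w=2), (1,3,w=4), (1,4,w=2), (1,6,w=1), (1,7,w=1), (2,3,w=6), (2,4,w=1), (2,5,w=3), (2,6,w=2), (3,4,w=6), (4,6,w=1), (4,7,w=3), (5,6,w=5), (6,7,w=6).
11 (MST edges: (1,3,w=4), (1,6,w=1), (1,7,w=1), (2,4,w=1), (2,5,w=3), (4,6,w=1); sum of weights 4 + 1 + 1 + 1 + 3 + 1 = 11)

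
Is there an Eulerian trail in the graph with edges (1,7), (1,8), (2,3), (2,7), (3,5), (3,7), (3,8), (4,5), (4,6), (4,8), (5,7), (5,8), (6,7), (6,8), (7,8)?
Yes (the graph is connected and exactly 2 vertices have odd degree: {4, 6}; any Eulerian path must start and end at those)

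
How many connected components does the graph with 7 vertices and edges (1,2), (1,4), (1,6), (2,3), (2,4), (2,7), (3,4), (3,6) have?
2 (components: {1, 2, 3, 4, 6, 7}, {5})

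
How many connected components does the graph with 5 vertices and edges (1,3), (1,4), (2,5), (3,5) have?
1 (components: {1, 2, 3, 4, 5})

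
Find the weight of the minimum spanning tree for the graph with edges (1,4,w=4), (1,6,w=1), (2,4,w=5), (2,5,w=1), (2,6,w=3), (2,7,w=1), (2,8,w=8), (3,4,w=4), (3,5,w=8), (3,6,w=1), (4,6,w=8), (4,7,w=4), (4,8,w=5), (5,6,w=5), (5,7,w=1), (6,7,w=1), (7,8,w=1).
10 (MST edges: (1,4,w=4), (1,6,w=1), (2,5,w=1), (2,7,w=1), (3,6,w=1), (6,7,w=1), (7,8,w=1); sum of weights 4 + 1 + 1 + 1 + 1 + 1 + 1 = 10)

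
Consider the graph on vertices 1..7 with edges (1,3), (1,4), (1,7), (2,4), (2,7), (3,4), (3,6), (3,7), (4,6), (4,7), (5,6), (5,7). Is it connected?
Yes (BFS from 1 visits [1, 3, 4, 7, 6, 2, 5] — all 7 vertices reached)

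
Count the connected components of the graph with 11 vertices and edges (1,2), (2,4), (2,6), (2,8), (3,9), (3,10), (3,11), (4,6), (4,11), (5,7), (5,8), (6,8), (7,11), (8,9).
1 (components: {1, 2, 3, 4, 5, 6, 7, 8, 9, 10, 11})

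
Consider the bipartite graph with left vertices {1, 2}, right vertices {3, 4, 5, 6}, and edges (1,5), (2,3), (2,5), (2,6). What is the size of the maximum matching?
2 (matching: (1,5), (2,6); upper bound min(|L|,|R|) = min(2,4) = 2)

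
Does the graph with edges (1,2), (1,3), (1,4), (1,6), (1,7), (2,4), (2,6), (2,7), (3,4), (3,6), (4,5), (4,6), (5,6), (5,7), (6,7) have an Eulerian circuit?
No (4 vertices have odd degree: {1, 3, 4, 5}; Eulerian circuit requires 0)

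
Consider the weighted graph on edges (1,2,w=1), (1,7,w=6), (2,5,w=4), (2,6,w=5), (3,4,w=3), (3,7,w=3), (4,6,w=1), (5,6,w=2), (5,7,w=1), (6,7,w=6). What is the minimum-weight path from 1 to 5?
5 (path: 1 -> 2 -> 5; weights 1 + 4 = 5)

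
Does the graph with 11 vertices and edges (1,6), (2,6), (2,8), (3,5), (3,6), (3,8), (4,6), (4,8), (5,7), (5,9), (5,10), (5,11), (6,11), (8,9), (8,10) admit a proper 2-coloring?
Yes. Partition: {1, 2, 3, 4, 7, 9, 10, 11}, {5, 6, 8}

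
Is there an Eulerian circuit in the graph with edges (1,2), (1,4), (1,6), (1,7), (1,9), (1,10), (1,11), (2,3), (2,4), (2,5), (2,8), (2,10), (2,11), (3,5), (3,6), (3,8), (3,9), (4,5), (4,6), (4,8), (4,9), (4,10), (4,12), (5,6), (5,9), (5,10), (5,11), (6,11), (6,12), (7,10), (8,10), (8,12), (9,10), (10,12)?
No (6 vertices have odd degree: {1, 2, 3, 5, 8, 9}; Eulerian circuit requires 0)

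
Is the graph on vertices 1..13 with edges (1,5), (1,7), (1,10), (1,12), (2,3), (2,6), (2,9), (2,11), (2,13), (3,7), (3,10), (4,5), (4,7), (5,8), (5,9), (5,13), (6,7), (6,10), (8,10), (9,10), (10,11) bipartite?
Yes. Partition: {1, 3, 4, 6, 8, 9, 11, 13}, {2, 5, 7, 10, 12}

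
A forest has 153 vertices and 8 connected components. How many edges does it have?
145 (Each of the 8 component trees on V_i vertices has V_i - 1 edges; summing gives V - C = 153 - 8 = 145)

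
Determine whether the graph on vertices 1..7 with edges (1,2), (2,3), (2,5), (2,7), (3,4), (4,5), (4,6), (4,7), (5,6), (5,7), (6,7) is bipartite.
No (odd cycle of length 3: 5 -> 2 -> 7 -> 5)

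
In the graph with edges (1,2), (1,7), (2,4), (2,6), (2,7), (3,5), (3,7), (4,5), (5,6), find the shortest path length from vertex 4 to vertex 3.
2 (path: 4 -> 5 -> 3, 2 edges)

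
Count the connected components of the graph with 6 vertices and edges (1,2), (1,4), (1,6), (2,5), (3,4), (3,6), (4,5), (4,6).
1 (components: {1, 2, 3, 4, 5, 6})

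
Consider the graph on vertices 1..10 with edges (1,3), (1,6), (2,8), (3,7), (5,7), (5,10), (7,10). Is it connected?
No, it has 4 components: {1, 3, 5, 6, 7, 10}, {2, 8}, {4}, {9}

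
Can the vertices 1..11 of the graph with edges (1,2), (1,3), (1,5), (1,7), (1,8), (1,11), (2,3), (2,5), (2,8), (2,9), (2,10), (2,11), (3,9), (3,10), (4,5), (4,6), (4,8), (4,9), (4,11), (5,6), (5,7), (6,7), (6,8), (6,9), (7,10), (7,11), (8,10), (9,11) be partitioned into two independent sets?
No (odd cycle of length 3: 5 -> 1 -> 7 -> 5)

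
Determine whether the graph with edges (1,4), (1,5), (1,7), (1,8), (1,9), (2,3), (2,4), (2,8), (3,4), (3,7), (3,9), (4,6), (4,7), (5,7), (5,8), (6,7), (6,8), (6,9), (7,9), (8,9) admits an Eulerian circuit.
No (6 vertices have odd degree: {1, 2, 4, 5, 8, 9}; Eulerian circuit requires 0)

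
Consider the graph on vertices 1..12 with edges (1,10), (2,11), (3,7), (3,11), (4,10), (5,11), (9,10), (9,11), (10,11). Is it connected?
No, it has 4 components: {1, 2, 3, 4, 5, 7, 9, 10, 11}, {6}, {8}, {12}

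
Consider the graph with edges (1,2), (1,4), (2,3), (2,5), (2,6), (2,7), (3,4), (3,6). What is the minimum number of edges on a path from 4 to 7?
3 (path: 4 -> 3 -> 2 -> 7, 3 edges)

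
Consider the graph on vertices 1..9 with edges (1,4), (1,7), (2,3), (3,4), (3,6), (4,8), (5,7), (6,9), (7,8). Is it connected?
Yes (BFS from 1 visits [1, 4, 7, 3, 8, 5, 2, 6, 9] — all 9 vertices reached)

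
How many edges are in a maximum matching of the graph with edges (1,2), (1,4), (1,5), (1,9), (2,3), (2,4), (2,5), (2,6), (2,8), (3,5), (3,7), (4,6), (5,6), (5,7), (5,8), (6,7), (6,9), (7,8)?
4 (matching: (1,4), (3,5), (6,9), (7,8); upper bound floor(n/2) = floor(9/2) = 4)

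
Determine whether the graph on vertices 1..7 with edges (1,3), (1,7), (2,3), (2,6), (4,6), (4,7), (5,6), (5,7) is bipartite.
Yes. Partition: {1, 2, 4, 5}, {3, 6, 7}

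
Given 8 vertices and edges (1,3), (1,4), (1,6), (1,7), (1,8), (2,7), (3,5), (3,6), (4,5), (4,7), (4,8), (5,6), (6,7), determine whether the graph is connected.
Yes (BFS from 1 visits [1, 3, 4, 6, 7, 8, 5, 2] — all 8 vertices reached)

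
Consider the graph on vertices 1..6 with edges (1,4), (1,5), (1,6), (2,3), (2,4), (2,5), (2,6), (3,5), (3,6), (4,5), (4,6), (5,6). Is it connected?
Yes (BFS from 1 visits [1, 4, 5, 6, 2, 3] — all 6 vertices reached)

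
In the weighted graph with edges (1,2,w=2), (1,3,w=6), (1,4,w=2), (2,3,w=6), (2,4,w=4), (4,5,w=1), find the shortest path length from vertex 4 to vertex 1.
2 (path: 4 -> 1; weights 2 = 2)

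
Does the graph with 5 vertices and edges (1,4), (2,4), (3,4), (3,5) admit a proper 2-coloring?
Yes. Partition: {1, 2, 3}, {4, 5}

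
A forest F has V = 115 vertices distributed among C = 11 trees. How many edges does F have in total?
104 (Each of the 11 component trees on V_i vertices has V_i - 1 edges; summing gives V - C = 115 - 11 = 104)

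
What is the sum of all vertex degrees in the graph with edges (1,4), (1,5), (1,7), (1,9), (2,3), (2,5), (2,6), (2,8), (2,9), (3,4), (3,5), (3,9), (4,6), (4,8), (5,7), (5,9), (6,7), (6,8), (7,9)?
38 (handshake: sum of degrees = 2|E| = 2 x 19 = 38)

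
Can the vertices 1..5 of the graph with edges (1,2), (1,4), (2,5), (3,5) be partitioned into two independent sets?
Yes. Partition: {1, 5}, {2, 3, 4}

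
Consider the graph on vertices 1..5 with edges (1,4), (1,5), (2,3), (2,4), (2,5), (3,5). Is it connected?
Yes (BFS from 1 visits [1, 4, 5, 2, 3] — all 5 vertices reached)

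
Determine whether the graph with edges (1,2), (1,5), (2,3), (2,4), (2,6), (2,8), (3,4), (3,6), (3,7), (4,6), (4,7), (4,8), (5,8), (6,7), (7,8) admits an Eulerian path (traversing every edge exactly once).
Yes (the graph is connected and exactly 2 vertices have odd degree: {2, 4}; any Eulerian path must start and end at those)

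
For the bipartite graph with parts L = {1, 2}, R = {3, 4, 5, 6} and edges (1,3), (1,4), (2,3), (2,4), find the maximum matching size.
2 (matching: (1,4), (2,3); upper bound min(|L|,|R|) = min(2,4) = 2)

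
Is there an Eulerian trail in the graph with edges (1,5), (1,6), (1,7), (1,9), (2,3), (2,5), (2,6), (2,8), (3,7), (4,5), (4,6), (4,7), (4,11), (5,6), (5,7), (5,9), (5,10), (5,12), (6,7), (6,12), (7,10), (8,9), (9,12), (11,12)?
Yes — and in fact it has an Eulerian circuit (the graph is connected and all 12 vertices have even degree)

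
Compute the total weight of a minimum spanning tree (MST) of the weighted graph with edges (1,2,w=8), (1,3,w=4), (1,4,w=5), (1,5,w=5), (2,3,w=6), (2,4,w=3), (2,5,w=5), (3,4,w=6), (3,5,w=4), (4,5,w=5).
16 (MST edges: (1,3,w=4), (1,4,w=5), (2,4,w=3), (3,5,w=4); sum of weights 4 + 5 + 3 + 4 = 16)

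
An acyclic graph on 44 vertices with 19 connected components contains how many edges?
25 (Each of the 19 component trees on V_i vertices has V_i - 1 edges; summing gives V - C = 44 - 19 = 25)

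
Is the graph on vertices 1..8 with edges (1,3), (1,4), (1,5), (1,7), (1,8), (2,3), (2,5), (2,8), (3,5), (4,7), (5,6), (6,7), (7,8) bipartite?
No (odd cycle of length 3: 5 -> 1 -> 3 -> 5)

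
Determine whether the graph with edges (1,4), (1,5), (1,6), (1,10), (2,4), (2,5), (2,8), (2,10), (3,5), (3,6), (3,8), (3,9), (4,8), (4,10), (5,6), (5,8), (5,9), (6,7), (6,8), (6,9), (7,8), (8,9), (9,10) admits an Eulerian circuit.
No (2 vertices have odd degree: {8, 9}; Eulerian circuit requires 0)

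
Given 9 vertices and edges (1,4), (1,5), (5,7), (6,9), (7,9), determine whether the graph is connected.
No, it has 4 components: {1, 4, 5, 6, 7, 9}, {2}, {3}, {8}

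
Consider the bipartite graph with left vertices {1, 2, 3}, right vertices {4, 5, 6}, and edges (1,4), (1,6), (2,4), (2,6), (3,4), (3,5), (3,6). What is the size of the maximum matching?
3 (matching: (1,6), (2,4), (3,5); upper bound min(|L|,|R|) = min(3,3) = 3)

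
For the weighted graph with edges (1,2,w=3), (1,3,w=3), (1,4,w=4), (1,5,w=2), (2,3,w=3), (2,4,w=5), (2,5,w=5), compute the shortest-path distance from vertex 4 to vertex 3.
7 (path: 4 -> 1 -> 3; weights 4 + 3 = 7)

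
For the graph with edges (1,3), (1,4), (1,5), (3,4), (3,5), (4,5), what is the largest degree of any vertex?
3 (attained at vertices 1, 3, 4, 5)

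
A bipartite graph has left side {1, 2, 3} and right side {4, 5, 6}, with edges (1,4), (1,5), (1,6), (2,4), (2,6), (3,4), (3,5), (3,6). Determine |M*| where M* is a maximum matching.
3 (matching: (1,6), (2,4), (3,5); upper bound min(|L|,|R|) = min(3,3) = 3)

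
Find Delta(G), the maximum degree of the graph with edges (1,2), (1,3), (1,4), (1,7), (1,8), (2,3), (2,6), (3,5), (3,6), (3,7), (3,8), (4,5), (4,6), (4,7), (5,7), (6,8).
6 (attained at vertex 3)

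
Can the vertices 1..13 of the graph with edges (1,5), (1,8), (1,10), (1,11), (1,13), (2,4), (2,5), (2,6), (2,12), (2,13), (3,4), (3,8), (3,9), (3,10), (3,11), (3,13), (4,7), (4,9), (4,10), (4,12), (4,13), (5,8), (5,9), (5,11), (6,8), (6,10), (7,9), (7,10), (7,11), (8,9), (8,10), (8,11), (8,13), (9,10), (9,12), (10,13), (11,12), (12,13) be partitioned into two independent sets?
No (odd cycle of length 3: 10 -> 1 -> 13 -> 10)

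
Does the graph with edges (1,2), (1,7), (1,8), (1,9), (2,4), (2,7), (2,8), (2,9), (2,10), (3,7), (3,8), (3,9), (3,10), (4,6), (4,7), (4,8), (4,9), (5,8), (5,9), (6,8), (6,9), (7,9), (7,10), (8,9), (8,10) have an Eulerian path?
Yes (the graph is connected and exactly 2 vertices have odd degree: {4, 6}; any Eulerian path must start and end at those)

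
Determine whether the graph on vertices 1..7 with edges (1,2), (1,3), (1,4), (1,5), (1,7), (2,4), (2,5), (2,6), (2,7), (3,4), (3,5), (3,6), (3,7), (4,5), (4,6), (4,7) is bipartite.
No (odd cycle of length 3: 5 -> 1 -> 2 -> 5)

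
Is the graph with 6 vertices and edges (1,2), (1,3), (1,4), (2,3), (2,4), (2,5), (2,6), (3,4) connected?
Yes (BFS from 1 visits [1, 2, 3, 4, 5, 6] — all 6 vertices reached)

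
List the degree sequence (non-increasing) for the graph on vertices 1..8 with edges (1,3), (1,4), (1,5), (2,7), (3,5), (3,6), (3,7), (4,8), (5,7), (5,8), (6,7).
[4, 4, 4, 3, 2, 2, 2, 1] (degrees: deg(1)=3, deg(2)=1, deg(3)=4, deg(4)=2, deg(5)=4, deg(6)=2, deg(7)=4, deg(8)=2)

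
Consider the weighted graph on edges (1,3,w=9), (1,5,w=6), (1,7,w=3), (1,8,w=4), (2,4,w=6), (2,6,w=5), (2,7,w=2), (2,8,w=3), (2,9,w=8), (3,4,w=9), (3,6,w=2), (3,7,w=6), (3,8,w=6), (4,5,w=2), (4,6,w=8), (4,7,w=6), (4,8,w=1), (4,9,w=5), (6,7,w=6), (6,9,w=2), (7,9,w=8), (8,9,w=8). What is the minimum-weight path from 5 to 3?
9 (path: 5 -> 4 -> 8 -> 3; weights 2 + 1 + 6 = 9)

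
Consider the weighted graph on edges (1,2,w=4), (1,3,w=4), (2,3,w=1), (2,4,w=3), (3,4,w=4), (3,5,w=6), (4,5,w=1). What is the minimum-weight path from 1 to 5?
8 (path: 1 -> 2 -> 4 -> 5; weights 4 + 3 + 1 = 8)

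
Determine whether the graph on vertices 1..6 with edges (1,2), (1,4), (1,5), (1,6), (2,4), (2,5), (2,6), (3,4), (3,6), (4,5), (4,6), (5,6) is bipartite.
No (odd cycle of length 3: 2 -> 1 -> 5 -> 2)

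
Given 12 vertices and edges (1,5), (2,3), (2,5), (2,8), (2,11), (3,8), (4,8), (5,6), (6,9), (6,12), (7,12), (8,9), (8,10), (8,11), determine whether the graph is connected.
Yes (BFS from 1 visits [1, 5, 2, 6, 3, 8, 11, 9, 12, 4, 10, 7] — all 12 vertices reached)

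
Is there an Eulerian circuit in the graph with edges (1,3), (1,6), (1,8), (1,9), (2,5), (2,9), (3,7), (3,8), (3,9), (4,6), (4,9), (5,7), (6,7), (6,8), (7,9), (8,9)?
Yes (the graph is connected and all 9 vertices have even degree)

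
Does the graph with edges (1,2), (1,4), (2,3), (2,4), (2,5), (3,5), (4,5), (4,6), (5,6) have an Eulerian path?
Yes — and in fact it has an Eulerian circuit (the graph is connected and all 6 vertices have even degree)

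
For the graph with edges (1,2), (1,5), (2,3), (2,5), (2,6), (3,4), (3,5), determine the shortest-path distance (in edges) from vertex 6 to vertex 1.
2 (path: 6 -> 2 -> 1, 2 edges)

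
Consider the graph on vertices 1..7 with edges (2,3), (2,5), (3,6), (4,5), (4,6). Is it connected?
No, it has 3 components: {1}, {2, 3, 4, 5, 6}, {7}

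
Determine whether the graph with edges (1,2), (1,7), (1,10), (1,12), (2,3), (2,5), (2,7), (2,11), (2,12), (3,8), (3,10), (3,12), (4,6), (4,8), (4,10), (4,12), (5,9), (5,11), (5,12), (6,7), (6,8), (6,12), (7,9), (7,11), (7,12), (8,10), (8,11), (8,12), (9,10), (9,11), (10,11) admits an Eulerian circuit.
Yes (the graph is connected and all 12 vertices have even degree)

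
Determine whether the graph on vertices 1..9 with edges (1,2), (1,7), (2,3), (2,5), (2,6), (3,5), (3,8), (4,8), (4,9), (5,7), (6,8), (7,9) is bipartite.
No (odd cycle of length 5: 5 -> 7 -> 1 -> 2 -> 3 -> 5)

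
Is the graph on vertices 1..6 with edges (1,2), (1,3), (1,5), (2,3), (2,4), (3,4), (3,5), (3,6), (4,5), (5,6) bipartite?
No (odd cycle of length 3: 3 -> 1 -> 2 -> 3)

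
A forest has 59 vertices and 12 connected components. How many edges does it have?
47 (Each of the 12 component trees on V_i vertices has V_i - 1 edges; summing gives V - C = 59 - 12 = 47)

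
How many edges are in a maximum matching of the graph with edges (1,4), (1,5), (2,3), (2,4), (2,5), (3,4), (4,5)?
2 (matching: (2,3), (4,5); upper bound floor(n/2) = floor(5/2) = 2)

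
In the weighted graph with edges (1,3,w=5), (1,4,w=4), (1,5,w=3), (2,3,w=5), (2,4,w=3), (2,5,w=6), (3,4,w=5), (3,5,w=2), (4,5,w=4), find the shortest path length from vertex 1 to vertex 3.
5 (path: 1 -> 3; weights 5 = 5)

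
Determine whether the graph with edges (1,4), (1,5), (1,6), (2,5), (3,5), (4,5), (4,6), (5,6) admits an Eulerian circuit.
No (6 vertices have odd degree: {1, 2, 3, 4, 5, 6}; Eulerian circuit requires 0)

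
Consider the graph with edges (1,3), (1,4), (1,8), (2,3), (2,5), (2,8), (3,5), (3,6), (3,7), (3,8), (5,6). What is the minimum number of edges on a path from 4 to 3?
2 (path: 4 -> 1 -> 3, 2 edges)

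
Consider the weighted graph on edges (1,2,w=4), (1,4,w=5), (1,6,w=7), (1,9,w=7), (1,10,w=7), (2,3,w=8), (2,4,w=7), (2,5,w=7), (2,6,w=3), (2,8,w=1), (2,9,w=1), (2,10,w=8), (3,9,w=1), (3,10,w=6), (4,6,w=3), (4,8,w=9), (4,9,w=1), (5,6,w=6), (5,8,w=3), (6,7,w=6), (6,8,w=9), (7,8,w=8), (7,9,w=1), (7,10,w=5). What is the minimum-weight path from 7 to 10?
5 (path: 7 -> 10; weights 5 = 5)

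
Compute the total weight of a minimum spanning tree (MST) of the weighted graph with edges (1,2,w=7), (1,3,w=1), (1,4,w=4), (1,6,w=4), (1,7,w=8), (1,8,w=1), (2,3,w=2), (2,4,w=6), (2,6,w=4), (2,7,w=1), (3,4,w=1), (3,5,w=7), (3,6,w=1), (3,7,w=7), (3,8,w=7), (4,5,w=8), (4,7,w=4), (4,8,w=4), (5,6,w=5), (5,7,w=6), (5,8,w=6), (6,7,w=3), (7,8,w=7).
12 (MST edges: (1,3,w=1), (1,8,w=1), (2,3,w=2), (2,7,w=1), (3,4,w=1), (3,6,w=1), (5,6,w=5); sum of weights 1 + 1 + 2 + 1 + 1 + 1 + 5 = 12)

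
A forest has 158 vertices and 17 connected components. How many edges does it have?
141 (Each of the 17 component trees on V_i vertices has V_i - 1 edges; summing gives V - C = 158 - 17 = 141)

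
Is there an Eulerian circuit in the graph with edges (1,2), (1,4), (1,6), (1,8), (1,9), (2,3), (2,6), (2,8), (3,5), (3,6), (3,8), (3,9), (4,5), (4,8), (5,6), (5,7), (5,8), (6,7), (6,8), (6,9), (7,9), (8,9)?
No (8 vertices have odd degree: {1, 3, 4, 5, 6, 7, 8, 9}; Eulerian circuit requires 0)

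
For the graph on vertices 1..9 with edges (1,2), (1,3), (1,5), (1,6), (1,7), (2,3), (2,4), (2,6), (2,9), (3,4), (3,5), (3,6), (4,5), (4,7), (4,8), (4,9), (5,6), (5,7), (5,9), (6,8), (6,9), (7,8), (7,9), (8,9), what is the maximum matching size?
4 (matching: (1,7), (3,6), (4,5), (8,9); upper bound floor(n/2) = floor(9/2) = 4)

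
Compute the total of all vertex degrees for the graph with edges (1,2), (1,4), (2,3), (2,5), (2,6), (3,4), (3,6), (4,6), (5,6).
18 (handshake: sum of degrees = 2|E| = 2 x 9 = 18)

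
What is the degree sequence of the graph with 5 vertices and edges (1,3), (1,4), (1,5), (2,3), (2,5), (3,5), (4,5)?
[4, 3, 3, 2, 2] (degrees: deg(1)=3, deg(2)=2, deg(3)=3, deg(4)=2, deg(5)=4)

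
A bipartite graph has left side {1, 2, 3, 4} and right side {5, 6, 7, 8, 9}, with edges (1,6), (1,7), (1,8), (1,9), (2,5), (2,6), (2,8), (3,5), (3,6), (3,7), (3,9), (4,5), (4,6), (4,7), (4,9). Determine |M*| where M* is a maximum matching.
4 (matching: (1,9), (2,8), (3,7), (4,6); upper bound min(|L|,|R|) = min(4,5) = 4)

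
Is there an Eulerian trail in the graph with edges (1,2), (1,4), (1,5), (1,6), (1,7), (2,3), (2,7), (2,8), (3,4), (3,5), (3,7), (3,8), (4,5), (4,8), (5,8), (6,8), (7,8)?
Yes (the graph is connected and exactly 2 vertices have odd degree: {1, 3}; any Eulerian path must start and end at those)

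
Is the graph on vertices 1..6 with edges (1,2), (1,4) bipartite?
Yes. Partition: {1, 3, 5, 6}, {2, 4}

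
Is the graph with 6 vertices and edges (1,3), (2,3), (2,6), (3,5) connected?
No, it has 2 components: {1, 2, 3, 5, 6}, {4}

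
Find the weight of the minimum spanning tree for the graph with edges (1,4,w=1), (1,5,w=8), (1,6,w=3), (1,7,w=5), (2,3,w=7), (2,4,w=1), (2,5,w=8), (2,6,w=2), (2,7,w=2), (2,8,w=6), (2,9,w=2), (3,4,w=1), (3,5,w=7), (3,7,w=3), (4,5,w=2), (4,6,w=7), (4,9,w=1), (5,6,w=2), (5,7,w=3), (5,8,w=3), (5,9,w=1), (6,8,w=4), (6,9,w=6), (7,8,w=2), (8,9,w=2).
11 (MST edges: (1,4,w=1), (2,4,w=1), (2,6,w=2), (2,7,w=2), (3,4,w=1), (4,9,w=1), (5,9,w=1), (7,8,w=2); sum of weights 1 + 1 + 2 + 2 + 1 + 1 + 1 + 2 = 11)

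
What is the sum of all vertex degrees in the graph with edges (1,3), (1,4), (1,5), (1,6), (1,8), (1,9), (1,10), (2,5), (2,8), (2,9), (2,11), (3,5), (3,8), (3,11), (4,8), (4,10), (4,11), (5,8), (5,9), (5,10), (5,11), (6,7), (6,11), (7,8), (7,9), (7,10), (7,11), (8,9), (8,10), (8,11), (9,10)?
62 (handshake: sum of degrees = 2|E| = 2 x 31 = 62)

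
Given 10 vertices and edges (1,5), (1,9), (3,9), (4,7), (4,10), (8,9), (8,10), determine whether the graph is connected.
No, it has 3 components: {1, 3, 4, 5, 7, 8, 9, 10}, {2}, {6}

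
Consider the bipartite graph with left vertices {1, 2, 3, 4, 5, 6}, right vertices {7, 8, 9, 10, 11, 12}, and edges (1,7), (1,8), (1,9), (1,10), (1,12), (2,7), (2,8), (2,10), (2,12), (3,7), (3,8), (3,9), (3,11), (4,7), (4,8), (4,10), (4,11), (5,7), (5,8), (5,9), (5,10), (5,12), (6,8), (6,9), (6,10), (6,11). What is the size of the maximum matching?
6 (matching: (1,12), (2,10), (3,11), (4,8), (5,7), (6,9); upper bound min(|L|,|R|) = min(6,6) = 6)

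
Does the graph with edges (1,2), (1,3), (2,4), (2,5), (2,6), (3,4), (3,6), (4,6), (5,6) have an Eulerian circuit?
No (2 vertices have odd degree: {3, 4}; Eulerian circuit requires 0)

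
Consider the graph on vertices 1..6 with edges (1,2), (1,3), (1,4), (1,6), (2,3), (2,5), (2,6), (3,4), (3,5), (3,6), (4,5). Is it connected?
Yes (BFS from 1 visits [1, 2, 3, 4, 6, 5] — all 6 vertices reached)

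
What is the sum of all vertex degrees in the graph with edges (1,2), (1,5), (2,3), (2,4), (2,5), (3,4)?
12 (handshake: sum of degrees = 2|E| = 2 x 6 = 12)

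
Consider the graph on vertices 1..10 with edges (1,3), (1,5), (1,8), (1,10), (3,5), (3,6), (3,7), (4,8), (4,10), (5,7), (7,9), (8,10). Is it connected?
No, it has 2 components: {1, 3, 4, 5, 6, 7, 8, 9, 10}, {2}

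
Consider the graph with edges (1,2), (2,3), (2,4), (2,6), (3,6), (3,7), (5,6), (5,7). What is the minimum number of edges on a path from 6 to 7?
2 (path: 6 -> 5 -> 7, 2 edges)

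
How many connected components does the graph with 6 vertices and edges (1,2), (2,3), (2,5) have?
3 (components: {1, 2, 3, 5}, {4}, {6})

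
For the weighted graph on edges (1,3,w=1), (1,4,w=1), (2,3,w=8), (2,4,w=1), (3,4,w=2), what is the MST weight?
3 (MST edges: (1,3,w=1), (1,4,w=1), (2,4,w=1); sum of weights 1 + 1 + 1 = 3)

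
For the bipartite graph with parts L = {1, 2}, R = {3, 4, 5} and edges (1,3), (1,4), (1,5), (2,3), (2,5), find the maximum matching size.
2 (matching: (1,4), (2,5); upper bound min(|L|,|R|) = min(2,3) = 2)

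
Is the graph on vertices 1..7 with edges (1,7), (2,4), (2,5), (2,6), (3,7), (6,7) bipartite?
Yes. Partition: {1, 3, 4, 5, 6}, {2, 7}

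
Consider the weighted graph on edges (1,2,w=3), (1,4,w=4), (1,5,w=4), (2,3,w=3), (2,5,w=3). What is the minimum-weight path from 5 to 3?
6 (path: 5 -> 2 -> 3; weights 3 + 3 = 6)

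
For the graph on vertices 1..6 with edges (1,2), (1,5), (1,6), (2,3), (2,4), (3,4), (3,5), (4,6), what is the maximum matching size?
3 (matching: (1,2), (3,5), (4,6); upper bound floor(n/2) = floor(6/2) = 3)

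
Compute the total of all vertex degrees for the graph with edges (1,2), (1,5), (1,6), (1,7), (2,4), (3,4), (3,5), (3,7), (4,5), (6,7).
20 (handshake: sum of degrees = 2|E| = 2 x 10 = 20)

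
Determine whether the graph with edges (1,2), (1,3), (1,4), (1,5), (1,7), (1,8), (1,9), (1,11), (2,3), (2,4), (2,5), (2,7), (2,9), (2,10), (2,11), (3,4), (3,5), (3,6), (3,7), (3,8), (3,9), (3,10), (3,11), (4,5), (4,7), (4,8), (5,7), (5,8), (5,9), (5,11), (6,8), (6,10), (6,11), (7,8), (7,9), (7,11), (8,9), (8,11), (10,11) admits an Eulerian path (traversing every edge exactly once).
Yes — and in fact it has an Eulerian circuit (the graph is connected and all 11 vertices have even degree)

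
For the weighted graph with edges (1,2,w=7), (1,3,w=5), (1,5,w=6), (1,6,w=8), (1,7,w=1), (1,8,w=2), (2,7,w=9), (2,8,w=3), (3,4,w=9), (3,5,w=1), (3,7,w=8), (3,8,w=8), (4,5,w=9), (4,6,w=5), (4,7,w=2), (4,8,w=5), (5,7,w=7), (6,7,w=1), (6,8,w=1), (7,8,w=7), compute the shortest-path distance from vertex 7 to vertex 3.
6 (path: 7 -> 1 -> 3; weights 1 + 5 = 6)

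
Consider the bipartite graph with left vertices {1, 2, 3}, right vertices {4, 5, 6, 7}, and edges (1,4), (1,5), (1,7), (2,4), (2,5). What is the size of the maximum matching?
2 (matching: (1,7), (2,5); upper bound min(|L|,|R|) = min(3,4) = 3)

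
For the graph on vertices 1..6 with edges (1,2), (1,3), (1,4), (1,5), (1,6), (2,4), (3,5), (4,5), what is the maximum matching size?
3 (matching: (1,6), (2,4), (3,5); upper bound floor(n/2) = floor(6/2) = 3)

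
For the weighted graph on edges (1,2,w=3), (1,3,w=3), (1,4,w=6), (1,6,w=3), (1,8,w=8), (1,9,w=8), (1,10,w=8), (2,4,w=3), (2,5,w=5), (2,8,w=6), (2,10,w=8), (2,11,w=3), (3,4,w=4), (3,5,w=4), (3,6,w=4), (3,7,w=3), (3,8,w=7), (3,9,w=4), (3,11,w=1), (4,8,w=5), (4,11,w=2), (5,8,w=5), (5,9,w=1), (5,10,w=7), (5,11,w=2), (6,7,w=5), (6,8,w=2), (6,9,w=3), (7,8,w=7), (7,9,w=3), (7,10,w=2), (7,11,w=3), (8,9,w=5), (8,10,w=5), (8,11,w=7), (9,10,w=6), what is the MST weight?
22 (MST edges: (1,2,w=3), (1,3,w=3), (1,6,w=3), (3,7,w=3), (3,11,w=1), (4,11,w=2), (5,9,w=1), (5,11,w=2), (6,8,w=2), (7,10,w=2); sum of weights 3 + 3 + 3 + 3 + 1 + 2 + 1 + 2 + 2 + 2 = 22)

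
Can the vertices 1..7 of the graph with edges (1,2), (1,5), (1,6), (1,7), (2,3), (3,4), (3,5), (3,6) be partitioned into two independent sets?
Yes. Partition: {1, 3}, {2, 4, 5, 6, 7}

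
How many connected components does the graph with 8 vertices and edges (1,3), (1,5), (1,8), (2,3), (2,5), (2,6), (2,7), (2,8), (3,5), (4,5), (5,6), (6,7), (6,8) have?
1 (components: {1, 2, 3, 4, 5, 6, 7, 8})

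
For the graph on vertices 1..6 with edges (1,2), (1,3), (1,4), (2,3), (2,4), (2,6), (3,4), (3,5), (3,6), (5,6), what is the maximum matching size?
3 (matching: (1,4), (2,6), (3,5); upper bound floor(n/2) = floor(6/2) = 3)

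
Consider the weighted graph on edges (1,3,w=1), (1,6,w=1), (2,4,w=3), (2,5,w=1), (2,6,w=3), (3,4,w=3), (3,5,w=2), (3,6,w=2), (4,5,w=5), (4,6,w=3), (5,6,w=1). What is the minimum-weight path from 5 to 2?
1 (path: 5 -> 2; weights 1 = 1)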